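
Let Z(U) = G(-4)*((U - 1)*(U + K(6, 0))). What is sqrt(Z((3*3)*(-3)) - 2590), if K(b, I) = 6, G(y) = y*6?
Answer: I*sqrt(16702) ≈ 129.24*I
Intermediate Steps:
G(y) = 6*y
Z(U) = -24*(-1 + U)*(6 + U) (Z(U) = (6*(-4))*((U - 1)*(U + 6)) = -24*(-1 + U)*(6 + U))
sqrt(Z((3*3)*(-3)) - 2590) = sqrt((144 - 120*3*3*(-3) - 24*((3*3)*(-3))**2) - 2590) = sqrt((144 - 1080*(-3) - 24*(9*(-3))**2) - 2590) = sqrt((144 - 120*(-27) - 24*(-27)**2) - 2590) = sqrt((144 + 3240 - 24*729) - 2590) = sqrt((144 + 3240 - 17496) - 2590) = sqrt(-14112 - 2590) = sqrt(-16702) = I*sqrt(16702)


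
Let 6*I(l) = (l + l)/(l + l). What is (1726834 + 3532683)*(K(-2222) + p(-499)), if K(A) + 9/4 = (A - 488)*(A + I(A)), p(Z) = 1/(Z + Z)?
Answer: 189630531114632017/5988 ≈ 3.1668e+13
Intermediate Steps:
I(l) = ⅙ (I(l) = ((l + l)/(l + l))/6 = ((2*l)/((2*l)))/6 = ((2*l)*(1/(2*l)))/6 = (⅙)*1 = ⅙)
p(Z) = 1/(2*Z)
K(A) = -9/4 + (-488 + A)*(⅙ + A) (K(A) = -9/4 + (A - 488)*(A + ⅙) = -9/4 + (-488 + A)*(⅙ + A))
(1726834 + 3532683)*(K(-2222) + p(-499)) = (1726834 + 3532683)*((-1003/12 + (-2222)² - 2927/6*(-2222)) + (½)/(-499)) = 5259517*((-1003/12 + 4937284 + 3251897/3) + (½)*(-1/499)) = 5259517*(72253993/12 - 1/998) = 5259517*(36054742501/5988) = 189630531114632017/5988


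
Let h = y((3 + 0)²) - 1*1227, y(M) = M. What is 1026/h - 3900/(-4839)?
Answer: -11923/327439 ≈ -0.036413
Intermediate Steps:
h = -1218 (h = (3 + 0)² - 1*1227 = 3² - 1227 = 9 - 1227 = -1218)
1026/h - 3900/(-4839) = 1026/(-1218) - 3900/(-4839) = 1026*(-1/1218) - 3900*(-1/4839) = -171/203 + 1300/1613 = -11923/327439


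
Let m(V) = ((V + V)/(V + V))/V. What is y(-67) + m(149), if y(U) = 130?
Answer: 19371/149 ≈ 130.01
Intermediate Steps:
m(V) = 1/V (m(V) = ((2*V)/((2*V)))/V = ((2*V)*(1/(2*V)))/V = 1/V)
y(-67) + m(149) = 130 + 1/149 = 19371/149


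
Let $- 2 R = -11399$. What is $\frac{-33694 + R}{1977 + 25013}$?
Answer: $- \frac{55989}{53980} \approx -1.0372$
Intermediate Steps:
$R = \frac{11399}{2}$ ($R = \left(- \frac{1}{2}\right) \left(-11399\right) = \frac{11399}{2} \approx 5699.5$)
$\frac{-33694 + R}{1977 + 25013} = \frac{-33694 + \frac{11399}{2}}{1977 + 25013} = - \frac{55989}{2 \cdot 26990} = \left(- \frac{55989}{2}\right) \frac{1}{26990} = - \frac{55989}{53980}$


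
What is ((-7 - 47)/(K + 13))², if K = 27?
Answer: 729/400 ≈ 1.8225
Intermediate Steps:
((-7 - 47)/(K + 13))² = ((-7 - 47)/(27 + 13))² = (-54/40)² = (-54*1/40)² = (-27/20)² = 729/400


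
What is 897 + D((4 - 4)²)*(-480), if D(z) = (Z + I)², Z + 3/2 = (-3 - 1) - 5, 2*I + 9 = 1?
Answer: -100023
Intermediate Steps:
I = -4 (I = -9/2 + (½)*1 = -9/2 + ½ = -4)
Z = -21/2 (Z = -3/2 + ((-3 - 1) - 5) = -3/2 + (-4 - 5) = -3/2 - 9 = -21/2 ≈ -10.500)
D(z) = 841/4 (D(z) = (-21/2 - 4)² = (-29/2)² = 841/4)
897 + D((4 - 4)²)*(-480) = 897 + (841/4)*(-480) = 897 - 100920 = -100023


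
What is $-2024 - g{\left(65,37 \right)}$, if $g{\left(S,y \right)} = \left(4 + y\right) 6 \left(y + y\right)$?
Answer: $-20228$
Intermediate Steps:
$g{\left(S,y \right)} = 12 y \left(4 + y\right)$ ($g{\left(S,y \right)} = \left(4 + y\right) 6 \cdot 2 y = \left(4 + y\right) 12 y = 12 y \left(4 + y\right)$)
$-2024 - g{\left(65,37 \right)} = -2024 - 12 \cdot 37 \left(4 + 37\right) = -2024 - 12 \cdot 37 \cdot 41 = -2024 - 18204 = -20228$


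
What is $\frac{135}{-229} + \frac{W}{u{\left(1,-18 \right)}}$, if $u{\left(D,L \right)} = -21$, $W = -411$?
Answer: $\frac{30428}{1603} \approx 18.982$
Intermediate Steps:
$\frac{135}{-229} + \frac{W}{u{\left(1,-18 \right)}} = \frac{135}{-229} - \frac{411}{-21} = 135 \left(- \frac{1}{229}\right) - - \frac{137}{7} = - \frac{135}{229} + \frac{137}{7} = \frac{30428}{1603}$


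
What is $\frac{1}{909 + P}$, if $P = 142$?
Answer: $\frac{1}{1051} \approx 0.00095147$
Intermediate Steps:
$\frac{1}{909 + P} = \frac{1}{909 + 142} = \frac{1}{1051}$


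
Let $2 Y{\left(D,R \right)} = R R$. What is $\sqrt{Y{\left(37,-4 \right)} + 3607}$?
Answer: $\sqrt{3615} \approx 60.125$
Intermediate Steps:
$Y{\left(D,R \right)} = \frac{R^{2}}{2}$ ($Y{\left(D,R \right)} = \frac{R R}{2} = \frac{R^{2}}{2}$)
$\sqrt{Y{\left(37,-4 \right)} + 3607} = \sqrt{\frac{\left(-4\right)^{2}}{2} + 3607} = \sqrt{\frac{1}{2} \cdot 16 + 3607} = \sqrt{8 + 3607} = \sqrt{3615}$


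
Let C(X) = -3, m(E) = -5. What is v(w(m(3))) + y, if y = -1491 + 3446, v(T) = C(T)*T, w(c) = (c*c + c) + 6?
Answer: 1877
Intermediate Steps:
w(c) = 6 + c + c² (w(c) = (c² + c) + 6 = (c + c²) + 6 = 6 + c + c²)
v(T) = -3*T
y = 1955
v(w(m(3))) + y = -3*(6 - 5 + (-5)²) + 1955 = -3*(6 - 5 + 25) + 1955 = -3*26 + 1955 = -78 + 1955 = 1877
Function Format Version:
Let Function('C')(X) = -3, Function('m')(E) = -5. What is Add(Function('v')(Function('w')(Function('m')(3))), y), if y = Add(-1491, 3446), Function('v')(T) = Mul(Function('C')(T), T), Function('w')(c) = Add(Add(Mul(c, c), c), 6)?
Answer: 1877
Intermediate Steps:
Function('w')(c) = Add(6, c, Pow(c, 2)) (Function('w')(c) = Add(Add(Pow(c, 2), c), 6) = Add(Add(c, Pow(c, 2)), 6) = Add(6, c, Pow(c, 2)))
Function('v')(T) = Mul(-3, T)
y = 1955
Add(Function('v')(Function('w')(Function('m')(3))), y) = Add(Mul(-3, Add(6, -5, Pow(-5, 2))), 1955) = Add(Mul(-3, Add(6, -5, 25)), 1955) = Add(Mul(-3, 26), 1955) = Add(-78, 1955) = 1877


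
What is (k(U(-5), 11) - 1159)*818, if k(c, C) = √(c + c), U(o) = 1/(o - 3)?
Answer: -948062 + 409*I ≈ -9.4806e+5 + 409.0*I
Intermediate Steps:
U(o) = 1/(-3 + o)
k(c, C) = √2*√c (k(c, C) = √(2*c) = √2*√c)
(k(U(-5), 11) - 1159)*818 = (√2*√(1/(-3 - 5)) - 1159)*818 = (√2*√(1/(-8)) - 1159)*818 = (√2*√(-⅛) - 1159)*818 = (√2*(I*√2/4) - 1159)*818 = (I/2 - 1159)*818 = (-1159 + I/2)*818 = -948062 + 409*I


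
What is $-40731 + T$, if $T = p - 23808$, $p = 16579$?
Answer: $-47960$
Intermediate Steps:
$T = -7229$ ($T = 16579 - 23808 = -7229$)
$-40731 + T = -40731 - 7229 = -47960$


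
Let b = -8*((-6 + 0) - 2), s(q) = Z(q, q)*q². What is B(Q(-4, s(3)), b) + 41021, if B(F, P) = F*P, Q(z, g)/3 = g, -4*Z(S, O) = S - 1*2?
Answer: 40589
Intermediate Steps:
Z(S, O) = ½ - S/4 (Z(S, O) = -(S - 1*2)/4 = -(S - 2)/4 = -(-2 + S)/4 = ½ - S/4)
s(q) = q²*(½ - q/4) (s(q) = (½ - q/4)*q² = q²*(½ - q/4))
Q(z, g) = 3*g
b = 64 (b = -8*(-6 - 2) = -8*(-8) = 64)
B(Q(-4, s(3)), b) + 41021 = (3*((¼)*3²*(2 - 1*3)))*64 + 41021 = (3*((¼)*9*(2 - 3)))*64 + 41021 = (3*((¼)*9*(-1)))*64 + 41021 = (3*(-9/4))*64 + 41021 = -27/4*64 + 41021 = -432 + 41021 = 40589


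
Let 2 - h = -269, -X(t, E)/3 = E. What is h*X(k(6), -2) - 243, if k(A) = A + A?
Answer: 1383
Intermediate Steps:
k(A) = 2*A
X(t, E) = -3*E
h = 271 (h = 2 - 1*(-269) = 2 + 269 = 271)
h*X(k(6), -2) - 243 = 271*(-3*(-2)) - 243 = 271*6 - 243 = 1626 - 243 = 1383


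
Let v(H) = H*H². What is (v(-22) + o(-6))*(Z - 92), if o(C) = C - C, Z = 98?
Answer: -63888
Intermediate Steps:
v(H) = H³
o(C) = 0
(v(-22) + o(-6))*(Z - 92) = ((-22)³ + 0)*(98 - 92) = (-10648 + 0)*6 = -10648*6 = -63888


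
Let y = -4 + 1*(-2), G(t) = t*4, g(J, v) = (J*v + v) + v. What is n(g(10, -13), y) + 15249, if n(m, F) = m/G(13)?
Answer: 15246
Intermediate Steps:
g(J, v) = 2*v + J*v (g(J, v) = (v + J*v) + v = 2*v + J*v)
G(t) = 4*t
y = -6 (y = -4 - 2 = -6)
n(m, F) = m/52 (n(m, F) = m/((4*13)) = m/52)
n(g(10, -13), y) + 15249 = (-13*(2 + 10))/52 + 15249 = (-13*12)/52 + 15249 = (1/52)*(-156) + 15249 = -3 + 15249 = 15246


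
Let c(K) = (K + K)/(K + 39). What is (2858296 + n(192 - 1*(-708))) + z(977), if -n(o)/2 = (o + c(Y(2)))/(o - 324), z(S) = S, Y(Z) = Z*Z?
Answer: 8852299531/3096 ≈ 2.8593e+6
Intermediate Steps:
Y(Z) = Z²
c(K) = 2*K/(39 + K) (c(K) = (2*K)/(39 + K) = 2*K/(39 + K))
n(o) = -2*(8/43 + o)/(-324 + o) (n(o) = -2*(o + 2*2²/(39 + 2²))/(o - 324) = -2*(o + 2*4/(39 + 4))/(-324 + o) = -2*(o + 2*4/43)/(-324 + o) = -2*(o + 2*4*(1/43))/(-324 + o) = -2*(o + 8/43)/(-324 + o) = -2*(8/43 + o)/(-324 + o))
(2858296 + n(192 - 1*(-708))) + z(977) = (2858296 + 2*(-8 - 43*(192 - 1*(-708)))/(43*(-324 + (192 - 1*(-708))))) + 977 = (2858296 + 2*(-8 - 43*(192 + 708))/(43*(-324 + (192 + 708)))) + 977 = (2858296 + 2*(-8 - 43*900)/(43*(-324 + 900))) + 977 = (2858296 + (2/43)*(-8 - 38700)/576) + 977 = (2858296 + (2/43)*(1/576)*(-38708)) + 977 = (2858296 - 9677/3096) + 977 = 8849274739/3096 + 977 = 8852299531/3096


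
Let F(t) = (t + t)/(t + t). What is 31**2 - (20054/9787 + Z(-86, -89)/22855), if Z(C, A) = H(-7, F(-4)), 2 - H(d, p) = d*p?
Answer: 214499869232/223681885 ≈ 958.95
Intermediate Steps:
F(t) = 1 (F(t) = (2*t)/((2*t)) = (2*t)*(1/(2*t)) = 1)
H(d, p) = 2 - d*p
Z(C, A) = 9 (Z(C, A) = 2 - 1*(-7)*1 = 2 + 7 = 9)
31**2 - (20054/9787 + Z(-86, -89)/22855) = 31**2 - (20054/9787 + 9/22855) = 961 - (20054*(1/9787) + 9*(1/22855)) = 961 - (20054/9787 + 9/22855) = 961 - 1*458422253/223681885 = 961 - 458422253/223681885 = 214499869232/223681885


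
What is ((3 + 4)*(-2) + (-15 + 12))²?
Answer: 289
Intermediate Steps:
((3 + 4)*(-2) + (-15 + 12))² = (7*(-2) - 3)² = (-14 - 3)² = (-17)² = 289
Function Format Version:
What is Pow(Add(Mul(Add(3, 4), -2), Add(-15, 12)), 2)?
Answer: 289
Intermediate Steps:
Pow(Add(Mul(Add(3, 4), -2), Add(-15, 12)), 2) = Pow(Add(Mul(7, -2), -3), 2) = Pow(Add(-14, -3), 2) = Pow(-17, 2) = 289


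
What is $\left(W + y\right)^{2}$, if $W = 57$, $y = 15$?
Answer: $5184$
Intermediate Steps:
$\left(W + y\right)^{2} = \left(57 + 15\right)^{2} = 72^{2} = 5184$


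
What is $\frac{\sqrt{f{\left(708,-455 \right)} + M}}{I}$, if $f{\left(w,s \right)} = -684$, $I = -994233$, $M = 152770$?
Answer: $- \frac{\sqrt{152086}}{994233} \approx -0.00039224$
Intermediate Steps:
$\frac{\sqrt{f{\left(708,-455 \right)} + M}}{I} = \frac{\sqrt{-684 + 152770}}{-994233} = \sqrt{152086} \left(- \frac{1}{994233}\right) = - \frac{\sqrt{152086}}{994233}$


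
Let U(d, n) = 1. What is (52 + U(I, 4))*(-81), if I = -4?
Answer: -4293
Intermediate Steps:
(52 + U(I, 4))*(-81) = (52 + 1)*(-81) = 53*(-81) = -4293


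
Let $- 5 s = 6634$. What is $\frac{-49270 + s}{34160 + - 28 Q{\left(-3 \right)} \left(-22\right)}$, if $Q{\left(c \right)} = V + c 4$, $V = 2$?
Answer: $- \frac{31623}{17500} \approx -1.807$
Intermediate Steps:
$s = - \frac{6634}{5}$ ($s = \left(- \frac{1}{5}\right) 6634 = - \frac{6634}{5} \approx -1326.8$)
$Q{\left(c \right)} = 2 + 4 c$ ($Q{\left(c \right)} = 2 + c 4 = 2 + 4 c$)
$\frac{-49270 + s}{34160 + - 28 Q{\left(-3 \right)} \left(-22\right)} = \frac{-49270 - \frac{6634}{5}}{34160 + - 28 \left(2 + 4 \left(-3\right)\right) \left(-22\right)} = - \frac{252984}{5 \left(34160 + - 28 \left(2 - 12\right) \left(-22\right)\right)} = - \frac{252984}{5 \left(34160 + \left(-28\right) \left(-10\right) \left(-22\right)\right)} = - \frac{252984}{5 \left(34160 + 280 \left(-22\right)\right)} = - \frac{252984}{5 \left(34160 - 6160\right)} = - \frac{252984}{5 \cdot 28000} = \left(- \frac{252984}{5}\right) \frac{1}{28000} = - \frac{31623}{17500}$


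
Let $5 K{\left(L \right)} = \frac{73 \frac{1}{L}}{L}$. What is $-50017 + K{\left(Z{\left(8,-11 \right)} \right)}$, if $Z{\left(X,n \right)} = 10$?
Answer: $- \frac{25008427}{500} \approx -50017.0$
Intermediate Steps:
$K{\left(L \right)} = \frac{73}{5 L^{2}}$ ($K{\left(L \right)} = \frac{\frac{73}{L} \frac{1}{L}}{5} = \frac{73 \frac{1}{L^{2}}}{5} = \frac{73}{5 L^{2}}$)
$-50017 + K{\left(Z{\left(8,-11 \right)} \right)} = -50017 + \frac{73}{5 \cdot 100} = -50017 + \frac{73}{5} \cdot \frac{1}{100} = -50017 + \frac{73}{500} = - \frac{25008427}{500}$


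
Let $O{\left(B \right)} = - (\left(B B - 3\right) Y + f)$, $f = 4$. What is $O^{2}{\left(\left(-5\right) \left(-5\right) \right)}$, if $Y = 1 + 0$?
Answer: $391876$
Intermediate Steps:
$Y = 1$
$O{\left(B \right)} = -1 - B^{2}$ ($O{\left(B \right)} = - (\left(B B - 3\right) 1 + 4) = - (\left(B^{2} - 3\right) 1 + 4) = - (\left(-3 + B^{2}\right) 1 + 4) = - (\left(-3 + B^{2}\right) + 4) = - (1 + B^{2}) = -1 - B^{2}$)
$O^{2}{\left(\left(-5\right) \left(-5\right) \right)} = \left(-1 - \left(\left(-5\right) \left(-5\right)\right)^{2}\right)^{2} = \left(-1 - 25^{2}\right)^{2} = \left(-1 - 625\right)^{2} = \left(-626\right)^{2} = 391876$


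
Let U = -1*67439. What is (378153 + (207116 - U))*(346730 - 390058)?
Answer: -28280532224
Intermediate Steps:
U = -67439
(378153 + (207116 - U))*(346730 - 390058) = (378153 + (207116 - 1*(-67439)))*(346730 - 390058) = (378153 + (207116 + 67439))*(-43328) = (378153 + 274555)*(-43328) = 652708*(-43328) = -28280532224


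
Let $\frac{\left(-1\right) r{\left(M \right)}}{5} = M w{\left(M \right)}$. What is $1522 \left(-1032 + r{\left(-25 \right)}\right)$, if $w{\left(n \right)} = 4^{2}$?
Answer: $1473296$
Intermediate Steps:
$w{\left(n \right)} = 16$
$r{\left(M \right)} = - 80 M$ ($r{\left(M \right)} = - 5 M 16 = - 5 \cdot 16 M = - 80 M$)
$1522 \left(-1032 + r{\left(-25 \right)}\right) = 1522 \left(-1032 - -2000\right) = 1522 \left(-1032 + 2000\right) = 1522 \cdot 968 = 1473296$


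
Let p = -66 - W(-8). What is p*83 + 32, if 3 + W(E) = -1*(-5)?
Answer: -5612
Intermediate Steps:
W(E) = 2 (W(E) = -3 - 1*(-5) = -3 + 5 = 2)
p = -68 (p = -66 - 1*2 = -66 - 2 = -68)
p*83 + 32 = -68*83 + 32 = -5644 + 32 = -5612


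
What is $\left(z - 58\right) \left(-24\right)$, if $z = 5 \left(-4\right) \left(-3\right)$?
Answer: $-48$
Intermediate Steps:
$z = 60$ ($z = \left(-20\right) \left(-3\right) = 60$)
$\left(z - 58\right) \left(-24\right) = \left(60 - 58\right) \left(-24\right) = 2 \left(-24\right) = -48$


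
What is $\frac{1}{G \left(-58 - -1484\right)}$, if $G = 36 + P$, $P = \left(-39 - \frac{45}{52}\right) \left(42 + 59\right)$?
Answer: $- \frac{26}{147948213} \approx -1.7574 \cdot 10^{-7}$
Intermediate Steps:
$P = - \frac{209373}{52}$ ($P = \left(-39 - \frac{45}{52}\right) 101 = \left(- \frac{2073}{52}\right) 101 = - \frac{209373}{52} \approx -4026.4$)
$G = - \frac{207501}{52}$ ($G = 36 - \frac{209373}{52} = - \frac{207501}{52} \approx -3990.4$)
$\frac{1}{G \left(-58 - -1484\right)} = \frac{1}{\left(- \frac{207501}{52}\right) \left(-58 - -1484\right)} = \frac{1}{\left(- \frac{207501}{52}\right) \left(-58 + 1484\right)} = \frac{1}{\left(- \frac{207501}{52}\right) 1426} = \frac{1}{- \frac{147948213}{26}} = - \frac{26}{147948213}$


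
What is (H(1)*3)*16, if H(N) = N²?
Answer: 48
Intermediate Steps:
(H(1)*3)*16 = (1²*3)*16 = (1*3)*16 = 3*16 = 48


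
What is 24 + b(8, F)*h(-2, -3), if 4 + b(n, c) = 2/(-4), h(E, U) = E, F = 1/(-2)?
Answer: 33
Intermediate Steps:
F = -½ ≈ -0.50000
b(n, c) = -9/2 (b(n, c) = -4 + 2/(-4) = -4 + 2*(-¼) = -4 - ½ = -9/2)
24 + b(8, F)*h(-2, -3) = 24 - 9/2*(-2) = 24 + 9 = 33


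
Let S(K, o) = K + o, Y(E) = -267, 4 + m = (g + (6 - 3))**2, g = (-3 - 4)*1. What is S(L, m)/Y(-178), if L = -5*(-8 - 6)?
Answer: -82/267 ≈ -0.30712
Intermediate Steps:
g = -7 (g = -7*1 = -7)
m = 12 (m = -4 + (-7 + (6 - 3))**2 = -4 + (-7 + 3)**2 = -4 + (-4)**2 = -4 + 16 = 12)
L = 70 (L = -5*(-14) = 70)
S(L, m)/Y(-178) = (70 + 12)/(-267) = 82*(-1/267) = -82/267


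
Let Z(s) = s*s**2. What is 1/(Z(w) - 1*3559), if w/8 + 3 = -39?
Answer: -1/37936615 ≈ -2.6360e-8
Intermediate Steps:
w = -336 (w = -24 + 8*(-39) = -24 - 312 = -336)
Z(s) = s**3
1/(Z(w) - 1*3559) = 1/((-336)**3 - 1*3559) = 1/(-37933056 - 3559) = 1/(-37936615) = -1/37936615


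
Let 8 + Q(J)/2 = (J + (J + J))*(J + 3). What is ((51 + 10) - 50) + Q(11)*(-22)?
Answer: -19965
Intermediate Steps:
Q(J) = -16 + 6*J*(3 + J) (Q(J) = -16 + 2*((J + (J + J))*(J + 3)) = -16 + 2*((J + 2*J)*(3 + J)) = -16 + 2*((3*J)*(3 + J)) = -16 + 2*(3*J*(3 + J)) = -16 + 6*J*(3 + J))
((51 + 10) - 50) + Q(11)*(-22) = ((51 + 10) - 50) + (-16 + 6*11² + 18*11)*(-22) = (61 - 50) + (-16 + 6*121 + 198)*(-22) = 11 + (-16 + 726 + 198)*(-22) = 11 + 908*(-22) = 11 - 19976 = -19965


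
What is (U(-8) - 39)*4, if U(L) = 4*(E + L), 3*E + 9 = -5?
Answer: -1076/3 ≈ -358.67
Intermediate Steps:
E = -14/3 (E = -3 + (1/3)*(-5) = -3 - 5/3 = -14/3 ≈ -4.6667)
U(L) = -56/3 + 4*L (U(L) = 4*(-14/3 + L) = -56/3 + 4*L)
(U(-8) - 39)*4 = ((-56/3 + 4*(-8)) - 39)*4 = ((-56/3 - 32) - 39)*4 = (-152/3 - 39)*4 = -269/3*4 = -1076/3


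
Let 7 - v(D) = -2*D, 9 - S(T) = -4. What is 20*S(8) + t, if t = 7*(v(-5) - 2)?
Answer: 225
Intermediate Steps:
S(T) = 13 (S(T) = 9 - 1*(-4) = 9 + 4 = 13)
v(D) = 7 + 2*D (v(D) = 7 - (-2)*D = 7 + 2*D)
t = -35 (t = 7*((7 + 2*(-5)) - 2) = 7*((7 - 10) - 2) = 7*(-3 - 2) = 7*(-5) = -35)
20*S(8) + t = 20*13 - 35 = 260 - 35 = 225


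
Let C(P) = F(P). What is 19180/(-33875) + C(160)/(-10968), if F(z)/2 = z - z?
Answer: -3836/6775 ≈ -0.56620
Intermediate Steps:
F(z) = 0 (F(z) = 2*(z - z) = 2*0 = 0)
C(P) = 0
19180/(-33875) + C(160)/(-10968) = 19180/(-33875) + 0/(-10968) = 19180*(-1/33875) + 0*(-1/10968) = -3836/6775 + 0 = -3836/6775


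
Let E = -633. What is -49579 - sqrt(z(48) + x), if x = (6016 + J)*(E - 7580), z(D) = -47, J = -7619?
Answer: -49579 - 4*sqrt(822837) ≈ -53207.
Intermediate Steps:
x = 13165439 (x = (6016 - 7619)*(-633 - 7580) = -1603*(-8213) = 13165439)
-49579 - sqrt(z(48) + x) = -49579 - sqrt(-47 + 13165439) = -49579 - sqrt(13165392) = -49579 - 4*sqrt(822837)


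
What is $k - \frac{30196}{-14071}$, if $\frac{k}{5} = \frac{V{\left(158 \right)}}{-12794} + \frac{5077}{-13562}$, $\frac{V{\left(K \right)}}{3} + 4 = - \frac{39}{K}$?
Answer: $\frac{53847420227457}{192877754254852} \approx 0.27918$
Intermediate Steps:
$V{\left(K \right)} = -12 - \frac{117}{K}$ ($V{\left(K \right)} = -12 + 3 \left(- \frac{39}{K}\right) = -12 - \frac{117}{K}$)
$k = - \frac{25589028745}{13707466012}$ ($k = 5 \left(\frac{-12 - \frac{117}{158}}{-12794} + \frac{5077}{-13562}\right) = 5 \left(\left(-12 - \frac{117}{158}\right) \left(- \frac{1}{12794}\right) + 5077 \left(- \frac{1}{13562}\right)\right) = 5 \left(\left(-12 - \frac{117}{158}\right) \left(- \frac{1}{12794}\right) - \frac{5077}{13562}\right) = 5 \left(\left(- \frac{2013}{158}\right) \left(- \frac{1}{12794}\right) - \frac{5077}{13562}\right) = 5 \left(\frac{2013}{2021452} - \frac{5077}{13562}\right) = 5 \left(- \frac{5117805749}{13707466012}\right) = - \frac{25589028745}{13707466012} \approx -1.8668$)
$k - \frac{30196}{-14071} = - \frac{25589028745}{13707466012} - \frac{30196}{-14071} = - \frac{25589028745}{13707466012} - - \frac{30196}{14071} = - \frac{25589028745}{13707466012} + \frac{30196}{14071} = \frac{53847420227457}{192877754254852}$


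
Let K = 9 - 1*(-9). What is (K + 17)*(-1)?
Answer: -35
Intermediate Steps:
K = 18 (K = 9 + 9 = 18)
(K + 17)*(-1) = (18 + 17)*(-1) = 35*(-1) = -35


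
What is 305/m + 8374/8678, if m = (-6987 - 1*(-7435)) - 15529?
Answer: 61820752/65436459 ≈ 0.94475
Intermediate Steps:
m = -15081 (m = (-6987 + 7435) - 15529 = 448 - 15529 = -15081)
305/m + 8374/8678 = 305/(-15081) + 8374/8678 = 305*(-1/15081) + 8374*(1/8678) = -305/15081 + 4187/4339 = 61820752/65436459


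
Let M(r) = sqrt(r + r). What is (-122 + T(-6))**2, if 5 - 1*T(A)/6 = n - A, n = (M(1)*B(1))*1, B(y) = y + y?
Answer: 16672 + 3072*sqrt(2) ≈ 21016.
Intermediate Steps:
B(y) = 2*y
M(r) = sqrt(2)*sqrt(r) (M(r) = sqrt(2*r) = sqrt(2)*sqrt(r))
n = 2*sqrt(2) (n = ((sqrt(2)*sqrt(1))*(2*1))*1 = ((sqrt(2)*1)*2)*1 = (sqrt(2)*2)*1 = (2*sqrt(2))*1 = 2*sqrt(2) ≈ 2.8284)
T(A) = 30 - 12*sqrt(2) + 6*A (T(A) = 30 - 6*(2*sqrt(2) - A) = 30 - 6*(-A + 2*sqrt(2)) = 30 + (-12*sqrt(2) + 6*A) = 30 - 12*sqrt(2) + 6*A)
(-122 + T(-6))**2 = (-122 + (30 - 12*sqrt(2) + 6*(-6)))**2 = (-122 + (30 - 12*sqrt(2) - 36))**2 = (-122 + (-6 - 12*sqrt(2)))**2 = (-128 - 12*sqrt(2))**2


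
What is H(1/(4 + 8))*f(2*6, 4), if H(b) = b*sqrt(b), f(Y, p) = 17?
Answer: 17*sqrt(3)/72 ≈ 0.40896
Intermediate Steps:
H(b) = b**(3/2)
H(1/(4 + 8))*f(2*6, 4) = (1/(4 + 8))**(3/2)*17 = (1/12)**(3/2)*17 = (sqrt(3)/72)*17 = 17*sqrt(3)/72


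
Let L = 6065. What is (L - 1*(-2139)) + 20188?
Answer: 28392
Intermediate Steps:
(L - 1*(-2139)) + 20188 = (6065 - 1*(-2139)) + 20188 = (6065 + 2139) + 20188 = 8204 + 20188 = 28392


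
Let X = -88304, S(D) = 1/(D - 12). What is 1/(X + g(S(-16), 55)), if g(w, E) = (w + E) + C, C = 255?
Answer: -28/2463833 ≈ -1.1364e-5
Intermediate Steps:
S(D) = 1/(-12 + D)
g(w, E) = 255 + E + w (g(w, E) = (w + E) + 255 = (E + w) + 255 = 255 + E + w)
1/(X + g(S(-16), 55)) = 1/(-88304 + (255 + 55 + 1/(-12 - 16))) = 1/(-88304 + (255 + 55 + 1/(-28))) = 1/(-88304 + (255 + 55 - 1/28)) = 1/(-88304 + 8679/28) = 1/(-2463833/28) = -28/2463833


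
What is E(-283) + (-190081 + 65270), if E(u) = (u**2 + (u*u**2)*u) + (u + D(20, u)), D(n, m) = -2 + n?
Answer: 6414202934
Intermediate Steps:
E(u) = 18 + u + u**2 + u**4 (E(u) = (u**2 + (u*u**2)*u) + (u + (-2 + 20)) = (u**2 + u**3*u) + (u + 18) = (u**2 + u**4) + (18 + u) = 18 + u + u**2 + u**4)
E(-283) + (-190081 + 65270) = (18 - 283 + (-283)**2 + (-283)**4) + (-190081 + 65270) = (18 - 283 + 80089 + 6414247921) - 124811 = 6414327745 - 124811 = 6414202934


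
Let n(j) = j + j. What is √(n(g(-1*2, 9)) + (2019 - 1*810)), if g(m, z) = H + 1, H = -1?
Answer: √1209 ≈ 34.771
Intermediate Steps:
g(m, z) = 0 (g(m, z) = -1 + 1 = 0)
n(j) = 2*j
√(n(g(-1*2, 9)) + (2019 - 1*810)) = √(2*0 + (2019 - 1*810)) = √(0 + (2019 - 810)) = √(0 + 1209) = √1209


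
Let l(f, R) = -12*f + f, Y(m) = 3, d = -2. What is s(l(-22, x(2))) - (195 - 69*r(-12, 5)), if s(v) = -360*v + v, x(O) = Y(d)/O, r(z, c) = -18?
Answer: -88315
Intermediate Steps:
x(O) = 3/O
l(f, R) = -11*f
s(v) = -359*v
s(l(-22, x(2))) - (195 - 69*r(-12, 5)) = -(-3949)*(-22) - (195 - 69*(-18)) = -359*242 - (195 + 1242) = -86878 - 1*1437 = -86878 - 1437 = -88315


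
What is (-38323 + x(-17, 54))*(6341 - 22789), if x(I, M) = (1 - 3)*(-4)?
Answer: 630205120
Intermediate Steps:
x(I, M) = 8 (x(I, M) = -2*(-4) = 8)
(-38323 + x(-17, 54))*(6341 - 22789) = (-38323 + 8)*(6341 - 22789) = -38315*(-16448) = 630205120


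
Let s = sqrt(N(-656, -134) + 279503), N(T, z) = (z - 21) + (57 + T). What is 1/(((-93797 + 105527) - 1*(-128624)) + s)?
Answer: 140354/19698966567 - sqrt(278749)/19698966567 ≈ 7.0981e-6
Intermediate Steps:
N(T, z) = 36 + T + z (N(T, z) = (-21 + z) + (57 + T) = 36 + T + z)
s = sqrt(278749) (s = sqrt((36 - 656 - 134) + 279503) = sqrt(-754 + 279503) = sqrt(278749) ≈ 527.97)
1/(((-93797 + 105527) - 1*(-128624)) + s) = 1/(((-93797 + 105527) - 1*(-128624)) + sqrt(278749)) = 1/((11730 + 128624) + sqrt(278749)) = 1/(140354 + sqrt(278749))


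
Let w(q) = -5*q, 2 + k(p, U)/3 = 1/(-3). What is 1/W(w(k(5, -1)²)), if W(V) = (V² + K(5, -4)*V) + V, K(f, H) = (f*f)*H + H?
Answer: 1/85260 ≈ 1.1729e-5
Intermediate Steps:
K(f, H) = H + H*f² (K(f, H) = f²*H + H = H*f² + H = H + H*f²)
k(p, U) = -7 (k(p, U) = -6 + 3/(-3) = -6 + 3*(-⅓) = -6 - 1 = -7)
W(V) = V² - 103*V (W(V) = (V² + (-4*(1 + 5²))*V) + V = (V² + (-4*(1 + 25))*V) + V = (V² + (-4*26)*V) + V = (V² - 104*V) + V = V² - 103*V)
1/W(w(k(5, -1)²)) = 1/((-5*(-7)²)*(-103 - 5*(-7)²)) = 1/((-5*49)*(-103 - 5*49)) = 1/(-245*(-103 - 245)) = 1/(-245*(-348)) = 1/85260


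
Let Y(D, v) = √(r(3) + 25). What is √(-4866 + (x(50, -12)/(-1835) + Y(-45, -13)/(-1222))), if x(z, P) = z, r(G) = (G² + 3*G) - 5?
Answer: √(-978698847289696 - 164589958*√38)/448474 ≈ 69.757*I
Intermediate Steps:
r(G) = -5 + G² + 3*G
Y(D, v) = √38 (Y(D, v) = √((-5 + 3² + 3*3) + 25) = √((-5 + 9 + 9) + 25) = √(13 + 25) = √38)
√(-4866 + (x(50, -12)/(-1835) + Y(-45, -13)/(-1222))) = √(-4866 + (50/(-1835) + √38/(-1222))) = √(-4866 + (50*(-1/1835) + √38*(-1/1222))) = √(-4866 + (-10/367 - √38/1222)) = √(-1785832/367 - √38/1222)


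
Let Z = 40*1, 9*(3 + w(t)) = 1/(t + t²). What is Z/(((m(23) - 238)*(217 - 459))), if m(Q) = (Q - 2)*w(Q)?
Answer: 33120/60312329 ≈ 0.00054914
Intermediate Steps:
w(t) = -3 + 1/(9*(t + t²))
m(Q) = (-2 + Q)*(1 - 27*Q - 27*Q²)/(9*Q*(1 + Q)) (m(Q) = (Q - 2)*((1 - 27*Q - 27*Q²)/(9*Q*(1 + Q))) = (-2 + Q)*((1 - 27*Q - 27*Q²)/(9*Q*(1 + Q))) = (-2 + Q)*(1 - 27*Q - 27*Q²)/(9*Q*(1 + Q)))
Z = 40
Z/(((m(23) - 238)*(217 - 459))) = 40/(((-⅑*(-2 + 23)*(-1 + 27*23 + 27*23²)/(23*(1 + 23)) - 238)*(217 - 459))) = 40/(((-⅑*1/23*21*(-1 + 621 + 27*529)/24 - 238)*(-242))) = 40/(((-⅑*1/23*1/24*21*(-1 + 621 + 14283) - 238)*(-242))) = 40/(((-⅑*1/23*1/24*21*14903 - 238)*(-242))) = 40/(((-104321/1656 - 238)*(-242))) = 40/((-498449/1656*(-242))) = 40/(60312329/828) = 40*(828/60312329) = 33120/60312329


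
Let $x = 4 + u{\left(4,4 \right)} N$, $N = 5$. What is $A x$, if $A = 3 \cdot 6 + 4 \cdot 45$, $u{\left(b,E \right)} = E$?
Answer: $4752$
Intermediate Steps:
$A = 198$ ($A = 18 + 180 = 198$)
$x = 24$ ($x = 4 + 4 \cdot 5 = 4 + 20 = 24$)
$A x = 198 \cdot 24 = 4752$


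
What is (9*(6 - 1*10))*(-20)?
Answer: 720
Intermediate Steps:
(9*(6 - 1*10))*(-20) = (9*(6 - 10))*(-20) = (9*(-4))*(-20) = -36*(-20) = 720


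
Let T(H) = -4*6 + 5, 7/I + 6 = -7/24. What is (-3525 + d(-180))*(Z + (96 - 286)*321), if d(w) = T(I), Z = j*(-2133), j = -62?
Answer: -252531264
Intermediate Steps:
Z = 132246 (Z = -62*(-2133) = 132246)
I = -168/151 (I = 7/(-6 - 7/24) = 7/(-151/24) = 7*(-24/151) = -168/151 ≈ -1.1126)
T(H) = -19 (T(H) = -24 + 5 = -19)
d(w) = -19
(-3525 + d(-180))*(Z + (96 - 286)*321) = (-3525 - 19)*(132246 + (96 - 286)*321) = -3544*(132246 - 190*321) = -3544*(132246 - 60990) = -3544*71256 = -252531264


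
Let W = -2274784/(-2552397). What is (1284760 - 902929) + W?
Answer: 974586573691/2552397 ≈ 3.8183e+5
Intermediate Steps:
W = 2274784/2552397 (W = -2274784*(-1/2552397) = 2274784/2552397 ≈ 0.89123)
(1284760 - 902929) + W = (1284760 - 902929) + 2274784/2552397 = 381831 + 2274784/2552397 = 974586573691/2552397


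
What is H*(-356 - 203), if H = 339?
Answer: -189501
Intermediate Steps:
H*(-356 - 203) = 339*(-356 - 203) = 339*(-559) = -189501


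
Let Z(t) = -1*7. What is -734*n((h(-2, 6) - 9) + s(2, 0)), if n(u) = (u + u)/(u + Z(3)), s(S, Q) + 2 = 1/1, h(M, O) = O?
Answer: -5872/11 ≈ -533.82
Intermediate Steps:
Z(t) = -7
s(S, Q) = -1 (s(S, Q) = -2 + 1/1 = -2 + 1*1 = -2 + 1 = -1)
n(u) = 2*u/(-7 + u) (n(u) = (u + u)/(u - 7) = (2*u)/(-7 + u) = 2*u/(-7 + u))
-734*n((h(-2, 6) - 9) + s(2, 0)) = -1468*((6 - 9) - 1)/(-7 + ((6 - 9) - 1)) = -1468*(-3 - 1)/(-7 + (-3 - 1)) = -1468*(-4)/(-7 - 4) = -1468*(-4)/(-11) = -1468*(-4)*(-1)/11 = -734*8/11 = -5872/11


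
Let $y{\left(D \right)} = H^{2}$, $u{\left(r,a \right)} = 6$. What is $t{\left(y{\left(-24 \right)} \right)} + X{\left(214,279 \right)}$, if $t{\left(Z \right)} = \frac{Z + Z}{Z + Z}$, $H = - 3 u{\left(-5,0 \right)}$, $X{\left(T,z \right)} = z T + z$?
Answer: $59986$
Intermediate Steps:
$X{\left(T,z \right)} = z + T z$ ($X{\left(T,z \right)} = T z + z = z + T z$)
$H = -18$ ($H = \left(-3\right) 6 = -18$)
$y{\left(D \right)} = 324$ ($y{\left(D \right)} = \left(-18\right)^{2} = 324$)
$t{\left(Z \right)} = 1$ ($t{\left(Z \right)} = \frac{2 Z}{2 Z} = 2 Z \frac{1}{2 Z} = 1$)
$t{\left(y{\left(-24 \right)} \right)} + X{\left(214,279 \right)} = 1 + 279 \left(1 + 214\right) = 1 + 279 \cdot 215 = 1 + 59985 = 59986$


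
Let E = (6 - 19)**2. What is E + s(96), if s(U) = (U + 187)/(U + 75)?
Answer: 29182/171 ≈ 170.66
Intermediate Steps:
s(U) = (187 + U)/(75 + U)
E = 169 (E = (-13)**2 = 169)
E + s(96) = 169 + (187 + 96)/(75 + 96) = 169 + 283/171 = 29182/171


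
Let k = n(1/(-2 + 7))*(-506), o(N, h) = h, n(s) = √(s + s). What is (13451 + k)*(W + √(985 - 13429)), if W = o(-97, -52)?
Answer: -2*(26 - I*√3111)*(67255 - 506*√10)/5 ≈ -6.8281e+5 + 1.4648e+6*I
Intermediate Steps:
n(s) = √2*√s (n(s) = √(2*s) = √2*√s)
W = -52
k = -506*√10/5 (k = (√2*√(1/(-2 + 7)))*(-506) = (√2*√(1/5))*(-506) = (√2*√(⅕))*(-506) = (√2*(√5/5))*(-506) = (√10/5)*(-506) = -506*√10/5 ≈ -320.02)
(13451 + k)*(W + √(985 - 13429)) = (13451 - 506*√10/5)*(-52 + √(985 - 13429)) = (13451 - 506*√10/5)*(-52 + √(-12444)) = (13451 - 506*√10/5)*(-52 + 2*I*√3111) = (-52 + 2*I*√3111)*(13451 - 506*√10/5)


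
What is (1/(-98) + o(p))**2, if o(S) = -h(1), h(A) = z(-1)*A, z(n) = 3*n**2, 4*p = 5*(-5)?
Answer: 87025/9604 ≈ 9.0613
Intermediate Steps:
p = -25/4 (p = (5*(-5))/4 = (1/4)*(-25) = -25/4 ≈ -6.2500)
h(A) = 3*A (h(A) = (3*(-1)**2)*A = (3*1)*A = 3*A)
o(S) = -3
(1/(-98) + o(p))**2 = (1/(-98) - 3)**2 = (-1/98 - 3)**2 = (-295/98)**2 = 87025/9604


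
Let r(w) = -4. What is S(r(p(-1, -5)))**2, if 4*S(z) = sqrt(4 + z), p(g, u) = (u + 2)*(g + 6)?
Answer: 0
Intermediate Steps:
p(g, u) = (2 + u)*(6 + g)
S(z) = sqrt(4 + z)/4
S(r(p(-1, -5)))**2 = (sqrt(4 - 4)/4)**2 = (sqrt(0)/4)**2 = ((1/4)*0)**2 = 0**2 = 0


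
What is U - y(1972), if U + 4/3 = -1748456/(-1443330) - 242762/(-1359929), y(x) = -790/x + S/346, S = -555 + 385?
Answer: 5475492967853809/5772672217619370 ≈ 0.94852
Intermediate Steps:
S = -170
y(x) = -85/173 - 790/x (y(x) = -790/x - 170/346 = -790/x - 170*1/346 = -790/x - 85/173 = -85/173 - 790/x)
U = 55529966162/981413161785 (U = -4/3 + (-1748456/(-1443330) - 242762/(-1359929)) = -4/3 + (-1748456*(-1/1443330) - 242762*(-1/1359929)) = -4/3 + (874228/721665 + 242762/1359929) = -4/3 + 1364080848542/981413161785 = 55529966162/981413161785 ≈ 0.056582)
U - y(1972) = 55529966162/981413161785 - (-85/173 - 790/1972) = 55529966162/981413161785 - (-85/173 - 790*1/1972) = 55529966162/981413161785 - (-85/173 - 395/986) = 55529966162/981413161785 - 1*(-152145/170578) = 55529966162/981413161785 + 152145/170578 = 5475492967853809/5772672217619370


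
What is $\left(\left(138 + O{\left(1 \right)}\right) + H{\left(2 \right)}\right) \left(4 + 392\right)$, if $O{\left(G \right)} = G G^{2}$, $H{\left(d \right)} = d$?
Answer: $55836$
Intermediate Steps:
$O{\left(G \right)} = G^{3}$
$\left(\left(138 + O{\left(1 \right)}\right) + H{\left(2 \right)}\right) \left(4 + 392\right) = \left(\left(138 + 1^{3}\right) + 2\right) \left(4 + 392\right) = \left(\left(138 + 1\right) + 2\right) 396 = \left(139 + 2\right) 396 = 141 \cdot 396 = 55836$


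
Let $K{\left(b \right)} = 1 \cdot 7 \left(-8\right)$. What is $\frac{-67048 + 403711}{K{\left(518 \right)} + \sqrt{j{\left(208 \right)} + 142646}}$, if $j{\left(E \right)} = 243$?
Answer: $\frac{18853128}{139753} + \frac{336663 \sqrt{142889}}{139753} \approx 1045.5$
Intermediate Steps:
$K{\left(b \right)} = -56$ ($K{\left(b \right)} = 7 \left(-8\right) = -56$)
$\frac{-67048 + 403711}{K{\left(518 \right)} + \sqrt{j{\left(208 \right)} + 142646}} = \frac{-67048 + 403711}{-56 + \sqrt{243 + 142646}} = \frac{336663}{-56 + \sqrt{142889}}$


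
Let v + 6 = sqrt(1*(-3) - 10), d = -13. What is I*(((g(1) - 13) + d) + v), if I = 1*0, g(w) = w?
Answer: 0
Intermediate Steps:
I = 0
v = -6 + I*sqrt(13) (v = -6 + sqrt(1*(-3) - 10) = -6 + sqrt(-3 - 10) = -6 + sqrt(-13) = -6 + I*sqrt(13) ≈ -6.0 + 3.6056*I)
I*(((g(1) - 13) + d) + v) = 0*(((1 - 13) - 13) + (-6 + I*sqrt(13))) = 0*((-12 - 13) + (-6 + I*sqrt(13))) = 0*(-25 + (-6 + I*sqrt(13))) = 0*(-31 + I*sqrt(13)) = 0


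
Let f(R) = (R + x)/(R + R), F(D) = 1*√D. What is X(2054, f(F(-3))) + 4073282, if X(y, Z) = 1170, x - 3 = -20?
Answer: 4074452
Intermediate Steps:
x = -17 (x = 3 - 20 = -17)
F(D) = √D
f(R) = (-17 + R)/(2*R) (f(R) = (R - 17)/(R + R) = (-17 + R)/((2*R)) = (-17 + R)*(1/(2*R)) = (-17 + R)/(2*R))
X(2054, f(F(-3))) + 4073282 = 1170 + 4073282 = 4074452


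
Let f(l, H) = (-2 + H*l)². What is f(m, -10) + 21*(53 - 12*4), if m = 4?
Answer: 1869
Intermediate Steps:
f(m, -10) + 21*(53 - 12*4) = (-2 - 10*4)² + 21*(53 - 12*4) = (-2 - 40)² + 21*(53 - 1*48) = (-42)² + 21*(53 - 48) = 1764 + 21*5 = 1764 + 105 = 1869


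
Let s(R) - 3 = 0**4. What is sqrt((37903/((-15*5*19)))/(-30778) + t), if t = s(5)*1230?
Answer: sqrt(283920648636777438)/8771730 ≈ 60.745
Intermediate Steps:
s(R) = 3 (s(R) = 3 + 0**4 = 3 + 0 = 3)
t = 3690 (t = 3*1230 = 3690)
sqrt((37903/((-15*5*19)))/(-30778) + t) = sqrt((37903/((-15*5*19)))/(-30778) + 3690) = sqrt((37903/((-75*19)))*(-1/30778) + 3690) = sqrt((37903/(-1425))*(-1/30778) + 3690) = sqrt((37903*(-1/1425))*(-1/30778) + 3690) = sqrt(-37903/1425*(-1/30778) + 3690) = sqrt(37903/43858650 + 3690) = sqrt(161838456403/43858650) = sqrt(283920648636777438)/8771730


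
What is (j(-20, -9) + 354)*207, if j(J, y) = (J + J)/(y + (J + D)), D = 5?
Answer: 73623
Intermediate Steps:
j(J, y) = 2*J/(5 + J + y) (j(J, y) = (J + J)/(y + (J + 5)) = (2*J)/(y + (5 + J)) = (2*J)/(5 + J + y) = 2*J/(5 + J + y))
(j(-20, -9) + 354)*207 = (2*(-20)/(5 - 20 - 9) + 354)*207 = (2*(-20)/(-24) + 354)*207 = (2*(-20)*(-1/24) + 354)*207 = (5/3 + 354)*207 = (1067/3)*207 = 73623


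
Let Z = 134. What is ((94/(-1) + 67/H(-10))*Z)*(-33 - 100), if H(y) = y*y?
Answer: 83166363/50 ≈ 1.6633e+6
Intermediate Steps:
H(y) = y²
((94/(-1) + 67/H(-10))*Z)*(-33 - 100) = ((94/(-1) + 67/((-10)²))*134)*(-33 - 100) = ((94*(-1) + 67/100)*134)*(-133) = ((-94 + 67*(1/100))*134)*(-133) = ((-94 + 67/100)*134)*(-133) = -9333/100*134*(-133) = -625311/50*(-133) = 83166363/50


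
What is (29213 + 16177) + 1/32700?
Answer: 1484253001/32700 ≈ 45390.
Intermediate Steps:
(29213 + 16177) + 1/32700 = 45390 + 1/32700 = 1484253001/32700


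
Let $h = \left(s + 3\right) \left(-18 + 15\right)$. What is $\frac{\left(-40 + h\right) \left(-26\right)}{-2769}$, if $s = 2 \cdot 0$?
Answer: $- \frac{98}{213} \approx -0.46009$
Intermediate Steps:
$s = 0$
$h = -9$ ($h = \left(0 + 3\right) \left(-18 + 15\right) = 3 \left(-3\right) = -9$)
$\frac{\left(-40 + h\right) \left(-26\right)}{-2769} = \frac{\left(-40 - 9\right) \left(-26\right)}{-2769} = \left(-49\right) \left(-26\right) \left(- \frac{1}{2769}\right) = 1274 \left(- \frac{1}{2769}\right) = - \frac{98}{213}$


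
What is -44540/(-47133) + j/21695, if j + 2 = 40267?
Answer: 572821109/204510087 ≈ 2.8009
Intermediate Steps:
j = 40265 (j = -2 + 40267 = 40265)
-44540/(-47133) + j/21695 = -44540/(-47133) + 40265/21695 = -44540*(-1/47133) + 40265*(1/21695) = 44540/47133 + 8053/4339 = 572821109/204510087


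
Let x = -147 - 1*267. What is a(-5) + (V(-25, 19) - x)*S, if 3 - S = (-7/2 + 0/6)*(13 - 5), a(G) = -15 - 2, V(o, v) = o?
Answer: 12042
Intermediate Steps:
x = -414 (x = -147 - 267 = -414)
a(G) = -17
S = 31 (S = 3 - (-7/2 + 0/6)*(13 - 5) = 3 - (-7*½ + 0*(⅙))*8 = 3 - (-7/2 + 0)*8 = 3 - (-7)*8/2 = 3 - 1*(-28) = 3 + 28 = 31)
a(-5) + (V(-25, 19) - x)*S = -17 + (-25 - 1*(-414))*31 = -17 + (-25 + 414)*31 = -17 + 389*31 = -17 + 12059 = 12042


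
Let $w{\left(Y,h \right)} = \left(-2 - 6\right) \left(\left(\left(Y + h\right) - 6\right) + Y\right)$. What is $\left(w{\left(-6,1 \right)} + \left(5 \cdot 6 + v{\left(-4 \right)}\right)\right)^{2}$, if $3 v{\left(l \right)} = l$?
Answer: $\frac{244036}{9} \approx 27115.0$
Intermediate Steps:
$v{\left(l \right)} = \frac{l}{3}$
$w{\left(Y,h \right)} = 48 - 16 Y - 8 h$ ($w{\left(Y,h \right)} = - 8 \left(\left(-6 + Y + h\right) + Y\right) = - 8 \left(-6 + h + 2 Y\right) = 48 - 16 Y - 8 h$)
$\left(w{\left(-6,1 \right)} + \left(5 \cdot 6 + v{\left(-4 \right)}\right)\right)^{2} = \left(\left(48 - -96 - 8\right) + \left(5 \cdot 6 + \frac{1}{3} \left(-4\right)\right)\right)^{2} = \left(\left(48 + 96 - 8\right) + \left(30 - \frac{4}{3}\right)\right)^{2} = \left(136 + \frac{86}{3}\right)^{2} = \left(\frac{494}{3}\right)^{2} = \frac{244036}{9}$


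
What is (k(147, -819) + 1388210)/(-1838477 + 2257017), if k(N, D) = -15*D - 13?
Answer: 700241/209270 ≈ 3.3461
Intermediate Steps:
k(N, D) = -13 - 15*D
(k(147, -819) + 1388210)/(-1838477 + 2257017) = ((-13 - 15*(-819)) + 1388210)/(-1838477 + 2257017) = ((-13 + 12285) + 1388210)/418540 = (12272 + 1388210)*(1/418540) = 1400482*(1/418540) = 700241/209270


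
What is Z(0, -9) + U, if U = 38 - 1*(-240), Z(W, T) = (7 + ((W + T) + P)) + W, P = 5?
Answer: 281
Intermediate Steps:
Z(W, T) = 12 + T + 2*W (Z(W, T) = (7 + ((W + T) + 5)) + W = (7 + ((T + W) + 5)) + W = (7 + (5 + T + W)) + W = (12 + T + W) + W = 12 + T + 2*W)
U = 278 (U = 38 + 240 = 278)
Z(0, -9) + U = (12 - 9 + 2*0) + 278 = (12 - 9 + 0) + 278 = 3 + 278 = 281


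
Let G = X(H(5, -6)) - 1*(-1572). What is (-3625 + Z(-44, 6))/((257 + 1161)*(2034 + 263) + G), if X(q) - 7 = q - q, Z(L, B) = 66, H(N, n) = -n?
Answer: -3559/3258725 ≈ -0.0010921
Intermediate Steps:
X(q) = 7 (X(q) = 7 + (q - q) = 7 + 0 = 7)
G = 1579 (G = 7 - 1*(-1572) = 7 + 1572 = 1579)
(-3625 + Z(-44, 6))/((257 + 1161)*(2034 + 263) + G) = (-3625 + 66)/((257 + 1161)*(2034 + 263) + 1579) = -3559/(1418*2297 + 1579) = -3559/(3257146 + 1579) = -3559/3258725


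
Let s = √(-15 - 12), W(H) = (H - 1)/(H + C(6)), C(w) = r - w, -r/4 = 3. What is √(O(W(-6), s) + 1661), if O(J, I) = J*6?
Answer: 3*√739/2 ≈ 40.777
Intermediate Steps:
r = -12 (r = -4*3 = -12)
C(w) = -12 - w
W(H) = (-1 + H)/(-18 + H) (W(H) = (H - 1)/(H + (-12 - 1*6)) = (-1 + H)/(H + (-12 - 6)) = (-1 + H)/(H - 18) = (-1 + H)/(-18 + H))
s = 3*I*√3 (s = √(-27) = 3*I*√3 ≈ 5.1962*I)
O(J, I) = 6*J
√(O(W(-6), s) + 1661) = √(6*((-1 - 6)/(-18 - 6)) + 1661) = √(6*(-7/(-24)) + 1661) = √(6*(-1/24*(-7)) + 1661) = √(6*(7/24) + 1661) = √(7/4 + 1661) = √(6651/4) = 3*√739/2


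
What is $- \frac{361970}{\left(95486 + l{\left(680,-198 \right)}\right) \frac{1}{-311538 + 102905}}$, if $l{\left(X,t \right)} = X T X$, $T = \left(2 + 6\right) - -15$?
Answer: $\frac{37759443505}{5365343} \approx 7037.7$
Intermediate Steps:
$T = 23$ ($T = 8 + 15 = 23$)
$l{\left(X,t \right)} = 23 X^{2}$ ($l{\left(X,t \right)} = X 23 X = 23 X X = 23 X^{2}$)
$- \frac{361970}{\left(95486 + l{\left(680,-198 \right)}\right) \frac{1}{-311538 + 102905}} = - \frac{361970}{\left(95486 + 23 \cdot 680^{2}\right) \frac{1}{-311538 + 102905}} = - \frac{361970}{\left(95486 + 23 \cdot 462400\right) \frac{1}{-208633}} = - \frac{361970}{\left(95486 + 10635200\right) \left(- \frac{1}{208633}\right)} = - \frac{361970}{10730686 \left(- \frac{1}{208633}\right)} = - \frac{361970}{- \frac{10730686}{208633}} = \left(-361970\right) \left(- \frac{208633}{10730686}\right) = \frac{37759443505}{5365343}$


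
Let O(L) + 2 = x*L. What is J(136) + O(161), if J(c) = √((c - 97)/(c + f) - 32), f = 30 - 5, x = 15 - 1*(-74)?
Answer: 14327 + I*√823193/161 ≈ 14327.0 + 5.6354*I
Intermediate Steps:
x = 89 (x = 15 + 74 = 89)
O(L) = -2 + 89*L
f = 25
J(c) = √(-32 + (-97 + c)/(25 + c)) (J(c) = √((c - 97)/(c + 25) - 32) = √((-97 + c)/(25 + c) - 32) = √(-32 + (-97 + c)/(25 + c)))
J(136) + O(161) = √((-897 - 31*136)/(25 + 136)) + (-2 + 89*161) = √((-897 - 4216)/161) + (-2 + 14329) = √((1/161)*(-5113)) + 14327 = √(-5113/161) + 14327 = I*√823193/161 + 14327 = 14327 + I*√823193/161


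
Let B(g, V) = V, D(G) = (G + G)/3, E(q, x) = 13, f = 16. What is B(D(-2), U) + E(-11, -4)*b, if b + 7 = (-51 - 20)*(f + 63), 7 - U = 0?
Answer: -73001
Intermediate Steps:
U = 7 (U = 7 - 1*0 = 7 + 0 = 7)
D(G) = 2*G/3 (D(G) = (2*G)*(⅓) = 2*G/3)
b = -5616 (b = -7 + (-51 - 20)*(16 + 63) = -7 - 71*79 = -7 - 5609 = -5616)
B(D(-2), U) + E(-11, -4)*b = 7 + 13*(-5616) = 7 - 73008 = -73001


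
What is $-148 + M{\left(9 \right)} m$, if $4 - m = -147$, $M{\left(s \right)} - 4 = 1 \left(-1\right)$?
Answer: $305$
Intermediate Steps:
$M{\left(s \right)} = 3$ ($M{\left(s \right)} = 4 + 1 \left(-1\right) = 4 - 1 = 3$)
$m = 151$ ($m = 4 - -147 = 4 + 147 = 151$)
$-148 + M{\left(9 \right)} m = -148 + 3 \cdot 151 = -148 + 453 = 305$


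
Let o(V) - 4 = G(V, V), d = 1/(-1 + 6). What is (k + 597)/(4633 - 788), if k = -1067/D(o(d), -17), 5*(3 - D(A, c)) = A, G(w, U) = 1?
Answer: 127/7690 ≈ 0.016515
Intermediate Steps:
d = ⅕ (d = 1/5 = ⅕ ≈ 0.20000)
o(V) = 5 (o(V) = 4 + 1 = 5)
D(A, c) = 3 - A/5
k = -1067/2 (k = -1067/(3 - ⅕*5) = -1067/(3 - 1) = -1067/2 ≈ -533.50)
(k + 597)/(4633 - 788) = (-1067/2 + 597)/(4633 - 788) = (127/2)/3845 = (127/2)*(1/3845) = 127/7690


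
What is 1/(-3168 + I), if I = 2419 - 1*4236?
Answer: -1/4985 ≈ -0.00020060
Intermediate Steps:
I = -1817 (I = 2419 - 4236 = -1817)
1/(-3168 + I) = 1/(-3168 - 1817) = 1/(-4985) = -1/4985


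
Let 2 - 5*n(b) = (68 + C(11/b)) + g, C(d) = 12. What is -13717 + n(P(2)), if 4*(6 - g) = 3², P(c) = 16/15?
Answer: -274667/20 ≈ -13733.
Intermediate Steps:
P(c) = 16/15 (P(c) = 16*(1/15) = 16/15)
g = 15/4 (g = 6 - ¼*3² = 6 - ¼*9 = 6 - 9/4 = 15/4 ≈ 3.7500)
n(b) = -327/20 (n(b) = ⅖ - ((68 + 12) + 15/4)/5 = ⅖ - (80 + 15/4)/5 = ⅖ - ⅕*335/4 = ⅖ - 67/4 = -327/20)
-13717 + n(P(2)) = -13717 - 327/20 = -274667/20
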